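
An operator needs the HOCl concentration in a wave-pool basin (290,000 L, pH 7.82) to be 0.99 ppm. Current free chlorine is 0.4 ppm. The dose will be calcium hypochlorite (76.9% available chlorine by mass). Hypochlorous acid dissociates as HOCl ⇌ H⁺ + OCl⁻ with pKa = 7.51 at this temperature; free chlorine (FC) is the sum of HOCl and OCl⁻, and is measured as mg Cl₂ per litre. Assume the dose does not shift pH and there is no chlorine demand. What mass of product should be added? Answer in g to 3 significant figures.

[OCl⁻]/[HOCl] = 10^(pH − pKa) = 10^(7.82 − 7.51) = 2.042; fraction as HOCl = 1/(1 + 2.042) = 0.3288.
Free chlorine required for 0.99 ppm HOCl: 0.99 / 0.3288 = 3.011 ppm.
FC to add: 3.011 − 0.4 = 2.611 mg/L as Cl₂.
Cl₂ equivalent: 2.611 mg/L × 290,000 L = 757.3 g.
Product at 76.9% available Cl: 757.3 / 0.769 = 984.8 g.

985 g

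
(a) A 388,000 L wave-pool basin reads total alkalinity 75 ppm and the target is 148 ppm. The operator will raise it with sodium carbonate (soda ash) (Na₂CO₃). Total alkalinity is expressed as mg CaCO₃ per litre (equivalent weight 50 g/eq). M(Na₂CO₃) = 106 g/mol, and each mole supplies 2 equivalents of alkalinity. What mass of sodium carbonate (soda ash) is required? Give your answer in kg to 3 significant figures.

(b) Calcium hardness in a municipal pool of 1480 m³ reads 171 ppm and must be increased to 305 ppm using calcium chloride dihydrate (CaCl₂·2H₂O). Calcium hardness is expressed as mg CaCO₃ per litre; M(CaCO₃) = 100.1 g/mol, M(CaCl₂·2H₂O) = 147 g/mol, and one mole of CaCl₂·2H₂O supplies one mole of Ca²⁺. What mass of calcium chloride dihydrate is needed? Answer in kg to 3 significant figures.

(a) Alkalinity to add: (148 − 75) = 73 mg/L as CaCO₃ × 388,000 L = 28,320 g as CaCO₃.
(a) Equivalents: 28,320 g ÷ 50 g/eq = 566.5 eq.
(a) Each mole of Na₂CO₃ supplies 2 eq, so 566.5 / 2 = 283.2 mol.
(a) Mass: 283.2 mol × 106 g/mol = 30,020 g.

(b) Volume: 1480 m³ = 1,480,000 L.
(b) Hardness to add: (305 − 171) = 134 mg/L as CaCO₃ × 1,480,000 L = 198,300 g as CaCO₃.
(b) Moles of Ca²⁺ (1 mol Ca²⁺ ≡ 1 mol CaCO₃): 198,300 / 100.1 g/mol = 1981 mol.
(b) Mass of CaCl₂·2H₂O: 1981 × 147 = 291,200 g.

(a) 30.0 kg; (b) 291 kg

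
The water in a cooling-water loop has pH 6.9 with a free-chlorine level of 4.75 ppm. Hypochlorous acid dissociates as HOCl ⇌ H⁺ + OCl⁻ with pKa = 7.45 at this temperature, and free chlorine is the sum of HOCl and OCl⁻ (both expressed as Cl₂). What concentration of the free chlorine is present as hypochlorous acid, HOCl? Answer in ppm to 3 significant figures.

3.71 ppm

[OCl⁻]/[HOCl] = 10^(pH − pKa) = 10^(6.9 − 7.45) = 10^-0.55 = 0.2818.
Fraction as HOCl = 1 / (1 + 0.2818) = 0.7801.
HOCl = 0.7801 × 4.75 ppm = 3.706 ppm.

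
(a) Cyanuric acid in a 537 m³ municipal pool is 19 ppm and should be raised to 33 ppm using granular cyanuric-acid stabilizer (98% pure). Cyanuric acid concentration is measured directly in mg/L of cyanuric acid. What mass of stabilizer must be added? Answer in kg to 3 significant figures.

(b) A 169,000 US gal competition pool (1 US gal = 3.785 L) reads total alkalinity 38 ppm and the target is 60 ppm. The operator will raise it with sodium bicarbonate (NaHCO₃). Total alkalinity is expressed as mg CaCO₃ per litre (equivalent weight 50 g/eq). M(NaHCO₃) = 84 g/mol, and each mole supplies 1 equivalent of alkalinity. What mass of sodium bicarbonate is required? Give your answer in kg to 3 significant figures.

(a) 7.67 kg; (b) 23.6 kg

(a) Volume: 537 m³ = 537,000 L.
(a) CYA to add: (33 − 19) = 14 mg/L × 537,000 L = 7518 g cyanuric acid.
(a) At 98% purity: 7518 / 0.98 = 7671 g product.

(b) Volume: 169,000 US gal × 3.785 L/gal = 639,665 L.
(b) Alkalinity to add: (60 − 38) = 22 mg/L as CaCO₃ × 639,665 L = 14,070 g as CaCO₃.
(b) Equivalents: 14,070 g ÷ 50 g/eq = 281.5 eq.
(b) NaHCO₃ supplies 1 eq per mole → 281.5 mol.
(b) Mass: 281.5 mol × 84 g/mol = 23,640 g.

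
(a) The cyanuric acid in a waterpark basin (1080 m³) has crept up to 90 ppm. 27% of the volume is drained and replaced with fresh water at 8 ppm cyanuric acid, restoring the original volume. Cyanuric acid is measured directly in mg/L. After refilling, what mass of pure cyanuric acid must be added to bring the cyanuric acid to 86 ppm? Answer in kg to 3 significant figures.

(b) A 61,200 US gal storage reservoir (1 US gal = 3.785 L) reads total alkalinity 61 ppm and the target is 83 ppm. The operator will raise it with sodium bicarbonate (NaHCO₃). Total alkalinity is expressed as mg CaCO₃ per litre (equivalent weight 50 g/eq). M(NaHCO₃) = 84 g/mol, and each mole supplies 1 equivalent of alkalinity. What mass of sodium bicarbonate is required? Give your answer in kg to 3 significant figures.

(a) Volume: 1080 m³ = 1,080,000 L.
(a) After draining 27% and refilling: 90 × 0.73 + 8 × 0.27 = 67.86 ppm.
(a) Deficit to target: 86 − 67.86 = 18.14 mg/L.
(a) Mass: 18.14 mg/L × 1,080,000 L = 19,590 g cyanuric acid.

(b) Volume: 61,200 US gal × 3.785 L/gal = 231,642 L.
(b) Alkalinity to add: (83 − 61) = 22 mg/L as CaCO₃ × 231,642 L = 5096 g as CaCO₃.
(b) Equivalents: 5096 g ÷ 50 g/eq = 101.9 eq.
(b) NaHCO₃ supplies 1 eq per mole → 101.9 mol.
(b) Mass: 101.9 mol × 84 g/mol = 8561 g.

(a) 19.6 kg; (b) 8.56 kg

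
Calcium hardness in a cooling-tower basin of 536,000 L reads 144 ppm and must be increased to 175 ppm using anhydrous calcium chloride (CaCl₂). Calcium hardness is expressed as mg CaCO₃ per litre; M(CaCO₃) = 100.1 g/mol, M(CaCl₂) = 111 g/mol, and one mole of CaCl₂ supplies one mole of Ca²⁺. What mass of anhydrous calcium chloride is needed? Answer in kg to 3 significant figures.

18.4 kg

Hardness to add: (175 − 144) = 31 mg/L as CaCO₃ × 536,000 L = 16,620 g as CaCO₃.
Moles of Ca²⁺ (1 mol Ca²⁺ ≡ 1 mol CaCO₃): 16,620 / 100.1 g/mol = 166 mol.
Mass of CaCl₂: 166 × 111 = 18,430 g.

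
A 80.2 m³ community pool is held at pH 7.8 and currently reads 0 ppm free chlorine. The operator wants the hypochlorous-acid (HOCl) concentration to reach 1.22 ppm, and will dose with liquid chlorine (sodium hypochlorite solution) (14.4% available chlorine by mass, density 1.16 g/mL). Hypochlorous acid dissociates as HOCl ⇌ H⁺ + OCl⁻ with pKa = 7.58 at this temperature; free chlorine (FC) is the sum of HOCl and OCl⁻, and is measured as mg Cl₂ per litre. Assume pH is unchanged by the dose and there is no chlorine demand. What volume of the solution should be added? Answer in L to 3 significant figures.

1.56 L

Volume: 80.2 m³ = 80,200 L.
[OCl⁻]/[HOCl] = 10^(pH − pKa) = 10^(7.8 − 7.58) = 1.66; fraction as HOCl = 1/(1 + 1.66) = 0.376.
Free chlorine required for 1.22 ppm HOCl: 1.22 / 0.376 = 3.245 ppm.
FC to add: 3.245 − 0 = 3.245 mg/L as Cl₂.
Cl₂ equivalent: 3.245 mg/L × 80,200 L = 260.2 g.
Product at 14.4% available Cl: 260.2 / 0.144 = 1807 g.
Volume: 1807 g ÷ 1.16 g/mL = 1558 mL.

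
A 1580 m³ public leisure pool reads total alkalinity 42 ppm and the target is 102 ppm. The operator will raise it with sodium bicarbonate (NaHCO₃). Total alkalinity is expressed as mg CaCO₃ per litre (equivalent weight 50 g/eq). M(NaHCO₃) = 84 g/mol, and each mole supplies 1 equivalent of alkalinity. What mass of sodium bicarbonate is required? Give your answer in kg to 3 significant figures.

159 kg

Volume: 1580 m³ = 1,580,000 L.
Alkalinity to add: (102 − 42) = 60 mg/L as CaCO₃ × 1,580,000 L = 94,800 g as CaCO₃.
Equivalents: 94,800 g ÷ 50 g/eq = 1896 eq.
NaHCO₃ supplies 1 eq per mole → 1896 mol.
Mass: 1896 mol × 84 g/mol = 159,300 g.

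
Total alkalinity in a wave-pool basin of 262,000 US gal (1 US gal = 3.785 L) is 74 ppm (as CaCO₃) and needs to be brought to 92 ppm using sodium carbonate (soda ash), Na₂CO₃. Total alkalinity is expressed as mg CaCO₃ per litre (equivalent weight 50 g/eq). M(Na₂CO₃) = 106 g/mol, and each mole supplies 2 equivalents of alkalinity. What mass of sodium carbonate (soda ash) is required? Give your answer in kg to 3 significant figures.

Volume: 262,000 US gal × 3.785 L/gal = 991,670 L.
Alkalinity to add: (92 − 74) = 18 mg/L as CaCO₃ × 991,670 L = 17,850 g as CaCO₃.
Equivalents: 17,850 g ÷ 50 g/eq = 357 eq.
Each mole of Na₂CO₃ supplies 2 eq, so 357 / 2 = 178.5 mol.
Mass: 178.5 mol × 106 g/mol = 18,920 g.

18.9 kg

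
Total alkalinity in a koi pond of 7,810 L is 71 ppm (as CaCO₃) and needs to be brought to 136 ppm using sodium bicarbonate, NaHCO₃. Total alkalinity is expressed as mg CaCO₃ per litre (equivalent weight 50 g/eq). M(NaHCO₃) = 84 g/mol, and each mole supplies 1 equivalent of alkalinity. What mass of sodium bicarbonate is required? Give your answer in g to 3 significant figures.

Alkalinity to add: (136 − 71) = 65 mg/L as CaCO₃ × 7,810 L = 507.6 g as CaCO₃.
Equivalents: 507.6 g ÷ 50 g/eq = 10.15 eq.
NaHCO₃ supplies 1 eq per mole → 10.15 mol.
Mass: 10.15 mol × 84 g/mol = 852.9 g.

853 g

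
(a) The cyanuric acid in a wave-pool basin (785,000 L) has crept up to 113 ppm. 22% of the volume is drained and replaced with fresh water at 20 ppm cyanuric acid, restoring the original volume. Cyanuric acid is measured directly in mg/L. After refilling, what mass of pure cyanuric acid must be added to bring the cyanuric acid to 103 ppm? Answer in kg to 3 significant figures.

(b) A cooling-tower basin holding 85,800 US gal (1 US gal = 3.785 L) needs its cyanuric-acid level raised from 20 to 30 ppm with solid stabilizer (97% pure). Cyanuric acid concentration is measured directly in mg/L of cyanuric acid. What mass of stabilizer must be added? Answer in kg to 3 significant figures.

(a) 8.21 kg; (b) 3.35 kg

(a) After draining 22% and refilling: 113 × 0.78 + 20 × 0.22 = 92.54 ppm.
(a) Deficit to target: 103 − 92.54 = 10.46 mg/L.
(a) Mass: 10.46 mg/L × 785,000 L = 8211 g cyanuric acid.

(b) Volume: 85,800 US gal × 3.785 L/gal = 324,753 L.
(b) CYA to add: (30 − 20) = 10 mg/L × 324,753 L = 3248 g cyanuric acid.
(b) At 97% purity: 3248 / 0.97 = 3348 g product.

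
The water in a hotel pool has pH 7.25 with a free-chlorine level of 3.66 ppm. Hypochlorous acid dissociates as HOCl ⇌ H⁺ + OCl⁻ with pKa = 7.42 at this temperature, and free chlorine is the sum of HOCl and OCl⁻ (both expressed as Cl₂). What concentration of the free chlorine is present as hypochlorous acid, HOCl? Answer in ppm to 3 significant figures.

[OCl⁻]/[HOCl] = 10^(pH − pKa) = 10^(7.25 − 7.42) = 10^-0.17 = 0.6761.
Fraction as HOCl = 1 / (1 + 0.6761) = 0.5966.
HOCl = 0.5966 × 3.66 ppm = 2.184 ppm.

2.18 ppm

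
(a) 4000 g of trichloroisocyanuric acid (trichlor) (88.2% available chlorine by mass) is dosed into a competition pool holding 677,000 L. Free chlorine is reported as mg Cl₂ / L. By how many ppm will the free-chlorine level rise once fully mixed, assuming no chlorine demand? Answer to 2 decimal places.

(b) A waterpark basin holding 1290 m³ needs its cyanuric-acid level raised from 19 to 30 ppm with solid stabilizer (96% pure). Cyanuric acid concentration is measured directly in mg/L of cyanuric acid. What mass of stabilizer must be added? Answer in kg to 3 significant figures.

(a) Available chlorine delivered: 4000 g × 0.882 = 3528 g as Cl₂.
(a) Concentration rise: 3528 g / 677,000 L = 5.211 mg/L = 5.21 ppm.

(b) Volume: 1290 m³ = 1,290,000 L.
(b) CYA to add: (30 − 19) = 11 mg/L × 1,290,000 L = 14,190 g cyanuric acid.
(b) At 96% purity: 14,190 / 0.96 = 14,780 g product.

(a) 5.21 ppm; (b) 14.8 kg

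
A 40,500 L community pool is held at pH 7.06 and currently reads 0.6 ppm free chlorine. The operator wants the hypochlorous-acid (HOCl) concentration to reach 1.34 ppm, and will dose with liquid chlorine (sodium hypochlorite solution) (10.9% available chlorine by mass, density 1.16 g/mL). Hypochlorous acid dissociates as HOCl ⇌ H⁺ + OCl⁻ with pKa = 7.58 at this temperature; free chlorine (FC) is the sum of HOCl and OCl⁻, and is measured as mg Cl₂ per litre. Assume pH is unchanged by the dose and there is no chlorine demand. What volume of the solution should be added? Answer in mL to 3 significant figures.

[OCl⁻]/[HOCl] = 10^(pH − pKa) = 10^(7.06 − 7.58) = 0.302; fraction as HOCl = 1/(1 + 0.302) = 0.7681.
Free chlorine required for 1.34 ppm HOCl: 1.34 / 0.7681 = 1.745 ppm.
FC to add: 1.745 − 0.6 = 1.145 mg/L as Cl₂.
Cl₂ equivalent: 1.145 mg/L × 40,500 L = 46.36 g.
Product at 10.9% available Cl: 46.36 / 0.109 = 425.3 g.
Volume: 425.3 g ÷ 1.16 g/mL = 366.7 mL.

367 mL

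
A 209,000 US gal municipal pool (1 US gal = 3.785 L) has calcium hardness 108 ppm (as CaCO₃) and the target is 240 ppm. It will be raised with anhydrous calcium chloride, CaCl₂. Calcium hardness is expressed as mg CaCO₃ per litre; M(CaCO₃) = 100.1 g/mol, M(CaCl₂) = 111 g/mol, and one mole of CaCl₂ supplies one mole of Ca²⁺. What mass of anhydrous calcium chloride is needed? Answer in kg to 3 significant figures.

116 kg

Volume: 209,000 US gal × 3.785 L/gal = 791,065 L.
Hardness to add: (240 − 108) = 132 mg/L as CaCO₃ × 791,065 L = 104,400 g as CaCO₃.
Moles of Ca²⁺ (1 mol Ca²⁺ ≡ 1 mol CaCO₃): 104,400 / 100.1 g/mol = 1043 mol.
Mass of CaCl₂: 1043 × 111 = 115,800 g.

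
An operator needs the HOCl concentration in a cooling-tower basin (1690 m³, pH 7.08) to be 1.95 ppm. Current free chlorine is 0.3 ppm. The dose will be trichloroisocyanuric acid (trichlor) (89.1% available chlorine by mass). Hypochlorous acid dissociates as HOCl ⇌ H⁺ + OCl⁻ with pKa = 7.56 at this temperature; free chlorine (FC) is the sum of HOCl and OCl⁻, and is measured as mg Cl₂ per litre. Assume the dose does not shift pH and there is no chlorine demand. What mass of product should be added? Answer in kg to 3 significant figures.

Volume: 1690 m³ = 1,690,000 L.
[OCl⁻]/[HOCl] = 10^(pH − pKa) = 10^(7.08 − 7.56) = 0.3311; fraction as HOCl = 1/(1 + 0.3311) = 0.7512.
Free chlorine required for 1.95 ppm HOCl: 1.95 / 0.7512 = 2.596 ppm.
FC to add: 2.596 − 0.3 = 2.296 mg/L as Cl₂.
Cl₂ equivalent: 2.296 mg/L × 1,690,000 L = 3880 g.
Product at 89.1% available Cl: 3880 / 0.891 = 4354 g.

4.35 kg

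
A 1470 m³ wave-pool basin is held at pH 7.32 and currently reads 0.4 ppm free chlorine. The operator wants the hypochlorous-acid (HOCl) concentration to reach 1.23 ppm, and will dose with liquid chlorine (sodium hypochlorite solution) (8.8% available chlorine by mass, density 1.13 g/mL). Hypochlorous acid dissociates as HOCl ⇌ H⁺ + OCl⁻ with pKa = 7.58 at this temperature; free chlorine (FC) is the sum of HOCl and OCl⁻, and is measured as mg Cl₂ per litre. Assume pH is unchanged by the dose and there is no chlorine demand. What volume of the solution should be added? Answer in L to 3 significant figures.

22.3 L

Volume: 1470 m³ = 1,470,000 L.
[OCl⁻]/[HOCl] = 10^(pH − pKa) = 10^(7.32 − 7.58) = 0.5495; fraction as HOCl = 1/(1 + 0.5495) = 0.6454.
Free chlorine required for 1.23 ppm HOCl: 1.23 / 0.6454 = 1.906 ppm.
FC to add: 1.906 − 0.4 = 1.506 mg/L as Cl₂.
Cl₂ equivalent: 1.506 mg/L × 1,470,000 L = 2214 g.
Product at 8.8% available Cl: 2214 / 0.088 = 25,160 g.
Volume: 25,160 g ÷ 1.13 g/mL = 22,260 mL.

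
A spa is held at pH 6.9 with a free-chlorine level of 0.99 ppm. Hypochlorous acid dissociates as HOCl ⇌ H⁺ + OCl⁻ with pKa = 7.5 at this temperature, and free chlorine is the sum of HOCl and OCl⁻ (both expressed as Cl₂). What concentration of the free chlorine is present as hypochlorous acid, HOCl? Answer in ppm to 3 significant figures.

0.791 ppm

[OCl⁻]/[HOCl] = 10^(pH − pKa) = 10^(6.9 − 7.5) = 10^-0.60 = 0.2512.
Fraction as HOCl = 1 / (1 + 0.2512) = 0.7992.
HOCl = 0.7992 × 0.99 ppm = 0.7912 ppm.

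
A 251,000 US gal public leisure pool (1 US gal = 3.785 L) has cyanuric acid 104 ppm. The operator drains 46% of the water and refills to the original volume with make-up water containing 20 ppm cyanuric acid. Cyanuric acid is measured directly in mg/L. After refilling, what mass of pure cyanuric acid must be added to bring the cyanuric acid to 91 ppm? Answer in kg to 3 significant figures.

24.4 kg

Volume: 251,000 US gal × 3.785 L/gal = 950,035 L.
After draining 46% and refilling: 104 × 0.54 + 20 × 0.46 = 65.36 ppm.
Deficit to target: 91 − 65.36 = 25.64 mg/L.
Mass: 25.64 mg/L × 950,035 L = 24,360 g cyanuric acid.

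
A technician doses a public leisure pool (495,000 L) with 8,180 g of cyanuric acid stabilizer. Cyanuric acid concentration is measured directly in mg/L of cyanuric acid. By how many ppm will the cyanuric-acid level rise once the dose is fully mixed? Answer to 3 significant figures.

16.5 ppm

Rise: 8,180 g / 495,000 L × 1000 = 16.53 mg/L.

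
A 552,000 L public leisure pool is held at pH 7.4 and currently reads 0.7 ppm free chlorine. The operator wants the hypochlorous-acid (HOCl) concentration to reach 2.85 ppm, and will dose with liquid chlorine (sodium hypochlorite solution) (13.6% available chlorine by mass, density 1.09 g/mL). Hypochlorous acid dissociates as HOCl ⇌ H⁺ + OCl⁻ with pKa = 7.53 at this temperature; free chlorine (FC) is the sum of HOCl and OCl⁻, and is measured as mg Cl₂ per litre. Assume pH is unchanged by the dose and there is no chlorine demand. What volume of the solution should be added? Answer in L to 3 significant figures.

15.9 L

[OCl⁻]/[HOCl] = 10^(pH − pKa) = 10^(7.4 − 7.53) = 0.7413; fraction as HOCl = 1/(1 + 0.7413) = 0.5743.
Free chlorine required for 2.85 ppm HOCl: 2.85 / 0.5743 = 4.963 ppm.
FC to add: 4.963 − 0.7 = 4.263 mg/L as Cl₂.
Cl₂ equivalent: 4.263 mg/L × 552,000 L = 2353 g.
Product at 13.6% available Cl: 2353 / 0.136 = 17,300 g.
Volume: 17,300 g ÷ 1.09 g/mL = 15,870 mL.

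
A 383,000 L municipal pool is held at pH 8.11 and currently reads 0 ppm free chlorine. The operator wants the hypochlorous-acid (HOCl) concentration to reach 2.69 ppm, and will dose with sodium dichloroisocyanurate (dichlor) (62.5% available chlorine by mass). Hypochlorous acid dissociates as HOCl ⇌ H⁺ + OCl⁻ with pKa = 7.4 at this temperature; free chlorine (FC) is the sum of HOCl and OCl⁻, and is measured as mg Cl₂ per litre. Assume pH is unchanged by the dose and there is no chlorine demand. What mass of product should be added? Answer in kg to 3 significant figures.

10.1 kg

[OCl⁻]/[HOCl] = 10^(pH − pKa) = 10^(8.11 − 7.4) = 5.129; fraction as HOCl = 1/(1 + 5.129) = 0.1632.
Free chlorine required for 2.69 ppm HOCl: 2.69 / 0.1632 = 16.49 ppm.
FC to add: 16.49 − 0 = 16.49 mg/L as Cl₂.
Cl₂ equivalent: 16.49 mg/L × 383,000 L = 6314 g.
Product at 62.5% available Cl: 6314 / 0.625 = 10,100 g.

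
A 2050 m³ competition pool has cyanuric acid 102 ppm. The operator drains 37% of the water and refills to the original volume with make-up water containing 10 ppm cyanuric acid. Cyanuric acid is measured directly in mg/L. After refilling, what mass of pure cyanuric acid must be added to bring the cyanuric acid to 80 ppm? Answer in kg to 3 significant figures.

24.7 kg

Volume: 2050 m³ = 2,050,000 L.
After draining 37% and refilling: 102 × 0.63 + 10 × 0.37 = 67.96 ppm.
Deficit to target: 80 − 67.96 = 12.04 mg/L.
Mass: 12.04 mg/L × 2,050,000 L = 24,680 g cyanuric acid.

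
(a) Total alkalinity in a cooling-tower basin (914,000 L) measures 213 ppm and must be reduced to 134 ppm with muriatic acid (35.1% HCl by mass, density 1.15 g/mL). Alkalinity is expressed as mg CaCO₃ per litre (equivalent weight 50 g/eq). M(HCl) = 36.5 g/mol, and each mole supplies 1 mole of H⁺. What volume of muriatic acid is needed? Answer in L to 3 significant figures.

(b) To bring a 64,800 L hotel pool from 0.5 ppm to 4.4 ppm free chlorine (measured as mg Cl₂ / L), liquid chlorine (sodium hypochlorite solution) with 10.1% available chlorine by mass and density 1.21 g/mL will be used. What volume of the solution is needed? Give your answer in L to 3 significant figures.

(a) 131 L; (b) 2.07 L

(a) Alkalinity to neutralize: (213 − 134) = 79 mg/L as CaCO₃ × 914,000 L = 72,210 g as CaCO₃.
(a) Equivalents of H⁺ required: 72,210 ÷ 50 g/eq = 1444 eq = 1444 mol HCl.
(a) Mass of HCl: 1444 × 36.5 = 52,710 g.
(a) Mass of 35.1% solution: 52,710 / 0.351 = 150,200 g.
(a) Volume: 150,200 g ÷ 1.15 g/mL = 130,600 mL.

(b) Chlorine deficit: 4.4 − 0.5 = 3.9 ppm = 3.9 mg/L as Cl₂.
(b) Cl₂ equivalent needed: 3.9 mg/L × 64,800 L = 252,700 mg = 252.7 g.
(b) Product at 10.1% available chlorine: 252.7 / 0.101 = 2502 g.
(b) Volume at density 1.21 g/mL: 2502 g ÷ 1.21 g/mL = 2068 mL.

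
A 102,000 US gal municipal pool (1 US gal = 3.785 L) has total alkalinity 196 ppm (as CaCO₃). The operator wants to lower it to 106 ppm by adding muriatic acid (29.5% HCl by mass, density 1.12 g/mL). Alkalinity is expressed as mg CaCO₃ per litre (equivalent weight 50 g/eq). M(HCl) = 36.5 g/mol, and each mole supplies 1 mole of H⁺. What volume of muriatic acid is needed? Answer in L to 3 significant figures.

76.8 L

Volume: 102,000 US gal × 3.785 L/gal = 386,070 L.
Alkalinity to neutralize: (196 − 106) = 90 mg/L as CaCO₃ × 386,070 L = 34,750 g as CaCO₃.
Equivalents of H⁺ required: 34,750 ÷ 50 g/eq = 694.9 eq = 694.9 mol HCl.
Mass of HCl: 694.9 × 36.5 = 25,360 g.
Mass of 29.5% solution: 25,360 / 0.295 = 85,980 g.
Volume: 85,980 g ÷ 1.12 g/mL = 76,770 mL.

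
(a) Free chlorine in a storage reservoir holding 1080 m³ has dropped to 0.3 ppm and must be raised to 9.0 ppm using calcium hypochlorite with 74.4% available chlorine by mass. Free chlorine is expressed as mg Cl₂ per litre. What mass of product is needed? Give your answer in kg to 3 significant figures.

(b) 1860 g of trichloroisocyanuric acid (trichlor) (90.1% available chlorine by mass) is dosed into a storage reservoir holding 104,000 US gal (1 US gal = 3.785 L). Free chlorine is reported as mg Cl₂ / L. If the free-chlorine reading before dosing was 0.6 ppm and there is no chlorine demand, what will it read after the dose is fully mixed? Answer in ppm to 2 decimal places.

(a) 12.6 kg; (b) 4.86 ppm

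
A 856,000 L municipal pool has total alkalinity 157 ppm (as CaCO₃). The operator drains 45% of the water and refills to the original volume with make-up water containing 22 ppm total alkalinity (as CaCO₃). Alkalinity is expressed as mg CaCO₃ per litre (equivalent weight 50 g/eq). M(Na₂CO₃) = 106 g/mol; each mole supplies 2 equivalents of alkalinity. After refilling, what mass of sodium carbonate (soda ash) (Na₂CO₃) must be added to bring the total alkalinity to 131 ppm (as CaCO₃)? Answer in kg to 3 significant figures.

31.5 kg

After draining 45% and refilling: 157 × 0.55 + 22 × 0.45 = 96.25 ppm.
Deficit to target: 131 − 96.25 = 34.75 mg/L.
As CaCO₃: 34.75 mg/L × 856,000 L = 29,750 g; ÷ 50 g/eq ÷ 2 = 297.5 mol Na₂CO₃.
Mass: 297.5 × 106 = 31,530 g.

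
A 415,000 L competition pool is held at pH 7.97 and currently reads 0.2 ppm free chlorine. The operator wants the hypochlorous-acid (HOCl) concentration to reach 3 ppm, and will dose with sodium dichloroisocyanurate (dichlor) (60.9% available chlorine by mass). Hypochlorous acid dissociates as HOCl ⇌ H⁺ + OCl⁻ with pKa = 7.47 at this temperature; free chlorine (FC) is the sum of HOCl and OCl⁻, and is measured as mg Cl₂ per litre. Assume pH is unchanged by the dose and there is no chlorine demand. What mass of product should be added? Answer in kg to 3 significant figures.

[OCl⁻]/[HOCl] = 10^(pH − pKa) = 10^(7.97 − 7.47) = 3.162; fraction as HOCl = 1/(1 + 3.162) = 0.2403.
Free chlorine required for 3 ppm HOCl: 3 / 0.2403 = 12.49 ppm.
FC to add: 12.49 − 0.2 = 12.29 mg/L as Cl₂.
Cl₂ equivalent: 12.29 mg/L × 415,000 L = 5099 g.
Product at 60.9% available Cl: 5099 / 0.609 = 8373 g.

8.37 kg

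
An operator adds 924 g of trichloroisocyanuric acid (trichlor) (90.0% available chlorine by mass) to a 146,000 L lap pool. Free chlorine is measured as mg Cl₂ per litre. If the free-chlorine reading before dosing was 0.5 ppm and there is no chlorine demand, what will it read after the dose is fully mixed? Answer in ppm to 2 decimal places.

6.20 ppm

Available chlorine delivered: 924 g × 0.9 = 831.6 g as Cl₂.
Concentration rise: 831.6 g / 146,000 L = 5.696 mg/L = 5.70 ppm.
Final FC: 0.5 + 5.70 = 6.20 ppm.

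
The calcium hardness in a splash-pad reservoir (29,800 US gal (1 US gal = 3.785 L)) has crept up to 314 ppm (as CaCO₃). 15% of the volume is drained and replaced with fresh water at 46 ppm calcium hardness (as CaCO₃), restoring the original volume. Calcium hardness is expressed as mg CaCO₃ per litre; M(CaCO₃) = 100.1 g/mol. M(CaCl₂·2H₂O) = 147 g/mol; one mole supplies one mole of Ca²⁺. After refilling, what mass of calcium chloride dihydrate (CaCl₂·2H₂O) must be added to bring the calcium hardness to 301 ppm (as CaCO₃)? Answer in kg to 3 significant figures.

Volume: 29,800 US gal × 3.785 L/gal = 112,793 L.
After draining 15% and refilling: 314 × 0.85 + 46 × 0.15 = 273.8 ppm.
Deficit to target: 301 − 273.8 = 27.2 mg/L.
As CaCO₃: 27.2 mg/L × 112,793 L = 3068 g; ÷ 100.1 = 30.65 mol Ca²⁺.
Mass: 30.65 × 147 = 4505 g.

4.51 kg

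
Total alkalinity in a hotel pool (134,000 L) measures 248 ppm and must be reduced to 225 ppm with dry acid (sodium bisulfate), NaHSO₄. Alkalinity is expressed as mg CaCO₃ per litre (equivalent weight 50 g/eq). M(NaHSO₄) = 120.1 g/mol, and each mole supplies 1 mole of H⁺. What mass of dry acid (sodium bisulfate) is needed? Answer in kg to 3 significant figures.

7.40 kg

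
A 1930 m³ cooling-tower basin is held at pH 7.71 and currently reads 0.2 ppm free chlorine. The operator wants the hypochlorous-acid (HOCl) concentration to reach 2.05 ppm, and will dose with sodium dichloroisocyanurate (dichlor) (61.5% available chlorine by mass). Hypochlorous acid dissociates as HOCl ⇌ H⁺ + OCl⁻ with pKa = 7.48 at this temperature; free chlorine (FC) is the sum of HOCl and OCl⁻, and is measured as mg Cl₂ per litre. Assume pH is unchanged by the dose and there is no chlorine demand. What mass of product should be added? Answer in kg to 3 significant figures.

Volume: 1930 m³ = 1,930,000 L.
[OCl⁻]/[HOCl] = 10^(pH − pKa) = 10^(7.71 − 7.48) = 1.698; fraction as HOCl = 1/(1 + 1.698) = 0.3706.
Free chlorine required for 2.05 ppm HOCl: 2.05 / 0.3706 = 5.531 ppm.
FC to add: 5.531 − 0.2 = 5.331 mg/L as Cl₂.
Cl₂ equivalent: 5.331 mg/L × 1,930,000 L = 10,290 g.
Product at 61.5% available Cl: 10,290 / 0.615 = 16,730 g.

16.7 kg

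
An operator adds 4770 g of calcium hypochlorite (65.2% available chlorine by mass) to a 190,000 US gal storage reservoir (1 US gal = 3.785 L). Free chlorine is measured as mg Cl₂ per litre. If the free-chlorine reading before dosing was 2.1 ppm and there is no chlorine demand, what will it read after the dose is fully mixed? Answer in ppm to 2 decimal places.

6.42 ppm

Volume: 190,000 US gal × 3.785 L/gal = 719,150 L.
Available chlorine delivered: 4770 g × 0.652 = 3110 g as Cl₂.
Concentration rise: 3110 g / 719,150 L = 4.325 mg/L = 4.32 ppm.
Final FC: 2.1 + 4.32 = 6.42 ppm.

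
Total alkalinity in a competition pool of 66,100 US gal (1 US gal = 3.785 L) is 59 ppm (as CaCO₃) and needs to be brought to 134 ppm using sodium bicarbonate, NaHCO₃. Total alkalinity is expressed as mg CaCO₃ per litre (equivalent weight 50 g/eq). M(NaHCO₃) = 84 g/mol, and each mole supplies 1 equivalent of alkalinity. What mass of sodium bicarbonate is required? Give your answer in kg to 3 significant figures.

31.5 kg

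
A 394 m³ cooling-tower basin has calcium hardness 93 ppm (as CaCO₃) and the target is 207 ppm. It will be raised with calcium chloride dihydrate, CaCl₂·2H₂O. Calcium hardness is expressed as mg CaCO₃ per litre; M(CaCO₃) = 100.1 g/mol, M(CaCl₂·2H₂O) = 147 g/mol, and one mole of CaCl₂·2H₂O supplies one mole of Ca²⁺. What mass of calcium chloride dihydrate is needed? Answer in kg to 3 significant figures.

66.0 kg

Volume: 394 m³ = 394,000 L.
Hardness to add: (207 − 93) = 114 mg/L as CaCO₃ × 394,000 L = 44,920 g as CaCO₃.
Moles of Ca²⁺ (1 mol Ca²⁺ ≡ 1 mol CaCO₃): 44,920 / 100.1 g/mol = 448.7 mol.
Mass of CaCl₂·2H₂O: 448.7 × 147 = 65,960 g.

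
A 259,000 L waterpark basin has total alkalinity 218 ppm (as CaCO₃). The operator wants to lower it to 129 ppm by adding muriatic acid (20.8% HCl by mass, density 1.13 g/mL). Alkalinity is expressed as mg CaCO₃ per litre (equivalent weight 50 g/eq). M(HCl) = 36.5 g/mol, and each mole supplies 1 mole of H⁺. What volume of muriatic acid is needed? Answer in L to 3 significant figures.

71.6 L

Alkalinity to neutralize: (218 − 129) = 89 mg/L as CaCO₃ × 259,000 L = 23,050 g as CaCO₃.
Equivalents of H⁺ required: 23,050 ÷ 50 g/eq = 461 eq = 461 mol HCl.
Mass of HCl: 461 × 36.5 = 16,830 g.
Mass of 20.8% solution: 16,830 / 0.208 = 80,900 g.
Volume: 80,900 g ÷ 1.13 g/mL = 71,590 mL.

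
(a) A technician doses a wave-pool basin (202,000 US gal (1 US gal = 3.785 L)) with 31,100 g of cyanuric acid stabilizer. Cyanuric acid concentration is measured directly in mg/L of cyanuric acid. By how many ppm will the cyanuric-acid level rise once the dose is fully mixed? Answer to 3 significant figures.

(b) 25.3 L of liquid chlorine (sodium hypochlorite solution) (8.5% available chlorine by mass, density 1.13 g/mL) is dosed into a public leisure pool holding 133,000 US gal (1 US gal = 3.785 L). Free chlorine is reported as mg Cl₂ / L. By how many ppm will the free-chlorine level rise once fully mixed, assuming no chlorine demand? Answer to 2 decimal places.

(a) 40.7 ppm; (b) 4.83 ppm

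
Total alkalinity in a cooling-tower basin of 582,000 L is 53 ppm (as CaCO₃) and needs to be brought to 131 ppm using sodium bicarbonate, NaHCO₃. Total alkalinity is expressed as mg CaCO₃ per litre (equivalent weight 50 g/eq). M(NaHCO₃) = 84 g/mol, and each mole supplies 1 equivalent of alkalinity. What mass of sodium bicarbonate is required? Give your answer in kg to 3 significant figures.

Alkalinity to add: (131 − 53) = 78 mg/L as CaCO₃ × 582,000 L = 45,400 g as CaCO₃.
Equivalents: 45,400 g ÷ 50 g/eq = 907.9 eq.
NaHCO₃ supplies 1 eq per mole → 907.9 mol.
Mass: 907.9 mol × 84 g/mol = 76,270 g.

76.3 kg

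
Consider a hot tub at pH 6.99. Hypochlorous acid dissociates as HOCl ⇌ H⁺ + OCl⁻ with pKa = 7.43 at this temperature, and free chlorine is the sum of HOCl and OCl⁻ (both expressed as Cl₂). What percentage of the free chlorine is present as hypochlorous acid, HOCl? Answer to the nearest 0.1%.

[OCl⁻]/[HOCl] = 10^(pH − pKa) = 10^(6.99 − 7.43) = 10^-0.44 = 0.3631.
Fraction as HOCl = 1 / (1 + 0.3631) = 0.7336.

73.4%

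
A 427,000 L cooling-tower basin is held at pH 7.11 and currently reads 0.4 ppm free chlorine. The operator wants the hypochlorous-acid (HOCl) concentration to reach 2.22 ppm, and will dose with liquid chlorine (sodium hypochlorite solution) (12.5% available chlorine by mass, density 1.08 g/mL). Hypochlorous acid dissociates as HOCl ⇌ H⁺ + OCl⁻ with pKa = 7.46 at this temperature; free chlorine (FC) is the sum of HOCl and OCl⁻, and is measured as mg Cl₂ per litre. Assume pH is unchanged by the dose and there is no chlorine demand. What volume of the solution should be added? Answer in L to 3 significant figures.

8.89 L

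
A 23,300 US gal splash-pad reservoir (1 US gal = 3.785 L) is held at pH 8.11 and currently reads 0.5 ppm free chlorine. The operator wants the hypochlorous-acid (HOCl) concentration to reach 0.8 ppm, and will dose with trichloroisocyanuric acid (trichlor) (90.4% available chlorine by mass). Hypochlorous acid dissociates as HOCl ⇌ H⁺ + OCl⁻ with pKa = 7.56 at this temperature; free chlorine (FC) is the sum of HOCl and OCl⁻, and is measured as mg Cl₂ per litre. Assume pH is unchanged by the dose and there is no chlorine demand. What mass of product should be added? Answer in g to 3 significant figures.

Volume: 23,300 US gal × 3.785 L/gal = 88,190 L.
[OCl⁻]/[HOCl] = 10^(pH − pKa) = 10^(8.11 − 7.56) = 3.548; fraction as HOCl = 1/(1 + 3.548) = 0.2199.
Free chlorine required for 0.8 ppm HOCl: 0.8 / 0.2199 = 3.639 ppm.
FC to add: 3.639 − 0.5 = 3.139 mg/L as Cl₂.
Cl₂ equivalent: 3.139 mg/L × 88,190 L = 276.8 g.
Product at 90.4% available Cl: 276.8 / 0.904 = 306.2 g.

306 g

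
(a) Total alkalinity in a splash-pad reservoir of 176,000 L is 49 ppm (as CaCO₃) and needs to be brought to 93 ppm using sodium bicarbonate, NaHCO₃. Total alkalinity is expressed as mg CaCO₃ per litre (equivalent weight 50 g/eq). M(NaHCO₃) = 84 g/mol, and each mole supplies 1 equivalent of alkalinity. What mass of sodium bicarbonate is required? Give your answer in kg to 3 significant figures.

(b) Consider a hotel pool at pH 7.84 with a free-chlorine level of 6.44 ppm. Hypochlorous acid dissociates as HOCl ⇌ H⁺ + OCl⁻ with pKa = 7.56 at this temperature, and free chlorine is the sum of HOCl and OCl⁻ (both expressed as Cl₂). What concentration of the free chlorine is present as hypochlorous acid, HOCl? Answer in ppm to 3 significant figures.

(a) 13.0 kg; (b) 2.22 ppm

(a) Alkalinity to add: (93 − 49) = 44 mg/L as CaCO₃ × 176,000 L = 7744 g as CaCO₃.
(a) Equivalents: 7744 g ÷ 50 g/eq = 154.9 eq.
(a) NaHCO₃ supplies 1 eq per mole → 154.9 mol.
(a) Mass: 154.9 mol × 84 g/mol = 13,010 g.

(b) [OCl⁻]/[HOCl] = 10^(pH − pKa) = 10^(7.84 − 7.56) = 10^0.28 = 1.905.
(b) Fraction as HOCl = 1 / (1 + 1.905) = 0.3442.
(b) HOCl = 0.3442 × 6.44 ppm = 2.217 ppm.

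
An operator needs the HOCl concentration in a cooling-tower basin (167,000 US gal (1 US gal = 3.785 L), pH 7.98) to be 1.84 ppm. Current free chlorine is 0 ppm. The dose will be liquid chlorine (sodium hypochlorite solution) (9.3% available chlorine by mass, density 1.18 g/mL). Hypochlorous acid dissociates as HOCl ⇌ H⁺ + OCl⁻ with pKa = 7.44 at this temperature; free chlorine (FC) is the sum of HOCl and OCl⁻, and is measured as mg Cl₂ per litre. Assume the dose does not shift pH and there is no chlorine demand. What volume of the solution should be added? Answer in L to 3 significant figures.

47.3 L

Volume: 167,000 US gal × 3.785 L/gal = 632,095 L.
[OCl⁻]/[HOCl] = 10^(pH − pKa) = 10^(7.98 − 7.44) = 3.467; fraction as HOCl = 1/(1 + 3.467) = 0.2238.
Free chlorine required for 1.84 ppm HOCl: 1.84 / 0.2238 = 8.22 ppm.
FC to add: 8.22 − 0 = 8.22 mg/L as Cl₂.
Cl₂ equivalent: 8.22 mg/L × 632,095 L = 5196 g.
Product at 9.3% available Cl: 5196 / 0.093 = 55,870 g.
Volume: 55,870 g ÷ 1.18 g/mL = 47,350 mL.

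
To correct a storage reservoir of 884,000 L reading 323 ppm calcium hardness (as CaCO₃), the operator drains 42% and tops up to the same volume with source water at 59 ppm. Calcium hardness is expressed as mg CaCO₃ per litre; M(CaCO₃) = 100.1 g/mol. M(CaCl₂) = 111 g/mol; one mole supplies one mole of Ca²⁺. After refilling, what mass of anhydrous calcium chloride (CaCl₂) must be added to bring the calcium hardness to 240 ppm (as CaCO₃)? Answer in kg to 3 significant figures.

27.3 kg

After draining 42% and refilling: 323 × 0.58 + 59 × 0.42 = 212.12 ppm.
Deficit to target: 240 − 212.12 = 27.88 mg/L.
As CaCO₃: 27.88 mg/L × 884,000 L = 24,650 g; ÷ 100.1 = 246.2 mol Ca²⁺.
Mass: 246.2 × 111 = 27,330 g.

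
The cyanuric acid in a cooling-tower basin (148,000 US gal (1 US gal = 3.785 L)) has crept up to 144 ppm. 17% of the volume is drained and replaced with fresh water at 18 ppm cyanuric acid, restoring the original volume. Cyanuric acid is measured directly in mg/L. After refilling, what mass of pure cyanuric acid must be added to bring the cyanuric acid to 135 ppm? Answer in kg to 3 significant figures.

6.96 kg

Volume: 148,000 US gal × 3.785 L/gal = 560,180 L.
After draining 17% and refilling: 144 × 0.83 + 18 × 0.17 = 122.58 ppm.
Deficit to target: 135 − 122.58 = 12.42 mg/L.
Mass: 12.42 mg/L × 560,180 L = 6957 g cyanuric acid.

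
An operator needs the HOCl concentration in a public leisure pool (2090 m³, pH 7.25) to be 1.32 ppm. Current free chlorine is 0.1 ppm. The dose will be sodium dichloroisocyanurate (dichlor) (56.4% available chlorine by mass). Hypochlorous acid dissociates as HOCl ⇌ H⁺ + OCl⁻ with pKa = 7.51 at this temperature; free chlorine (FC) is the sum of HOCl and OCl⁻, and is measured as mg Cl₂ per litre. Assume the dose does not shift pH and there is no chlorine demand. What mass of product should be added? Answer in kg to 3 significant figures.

7.21 kg

Volume: 2090 m³ = 2,090,000 L.
[OCl⁻]/[HOCl] = 10^(pH − pKa) = 10^(7.25 − 7.51) = 0.5495; fraction as HOCl = 1/(1 + 0.5495) = 0.6454.
Free chlorine required for 1.32 ppm HOCl: 1.32 / 0.6454 = 2.045 ppm.
FC to add: 2.045 − 0.1 = 1.945 mg/L as Cl₂.
Cl₂ equivalent: 1.945 mg/L × 2,090,000 L = 4066 g.
Product at 56.4% available Cl: 4066 / 0.564 = 7209 g.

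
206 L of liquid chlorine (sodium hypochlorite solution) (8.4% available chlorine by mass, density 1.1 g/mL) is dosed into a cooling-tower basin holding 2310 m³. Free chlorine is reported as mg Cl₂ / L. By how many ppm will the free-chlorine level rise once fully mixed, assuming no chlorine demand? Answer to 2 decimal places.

8.24 ppm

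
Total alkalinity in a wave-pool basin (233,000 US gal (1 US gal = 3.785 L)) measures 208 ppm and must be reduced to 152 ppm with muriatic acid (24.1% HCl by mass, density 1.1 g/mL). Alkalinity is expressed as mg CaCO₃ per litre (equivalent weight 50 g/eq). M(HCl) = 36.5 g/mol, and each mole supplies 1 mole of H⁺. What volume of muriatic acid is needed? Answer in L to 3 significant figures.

Volume: 233,000 US gal × 3.785 L/gal = 881,905 L.
Alkalinity to neutralize: (208 − 152) = 56 mg/L as CaCO₃ × 881,905 L = 49,390 g as CaCO₃.
Equivalents of H⁺ required: 49,390 ÷ 50 g/eq = 987.7 eq = 987.7 mol HCl.
Mass of HCl: 987.7 × 36.5 = 36,050 g.
Mass of 24.1% solution: 36,050 / 0.241 = 149,600 g.
Volume: 149,600 g ÷ 1.1 g/mL = 136,000 mL.

136 L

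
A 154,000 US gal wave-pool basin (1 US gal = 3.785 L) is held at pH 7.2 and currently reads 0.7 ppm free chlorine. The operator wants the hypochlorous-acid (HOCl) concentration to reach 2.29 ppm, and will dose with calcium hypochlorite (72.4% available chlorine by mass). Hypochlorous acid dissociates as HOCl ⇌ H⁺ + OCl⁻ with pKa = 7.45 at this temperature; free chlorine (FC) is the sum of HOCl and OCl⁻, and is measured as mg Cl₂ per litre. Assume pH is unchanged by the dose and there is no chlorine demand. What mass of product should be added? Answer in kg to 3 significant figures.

Volume: 154,000 US gal × 3.785 L/gal = 582,890 L.
[OCl⁻]/[HOCl] = 10^(pH − pKa) = 10^(7.2 − 7.45) = 0.5623; fraction as HOCl = 1/(1 + 0.5623) = 0.6401.
Free chlorine required for 2.29 ppm HOCl: 2.29 / 0.6401 = 3.578 ppm.
FC to add: 3.578 − 0.7 = 2.878 mg/L as Cl₂.
Cl₂ equivalent: 2.878 mg/L × 582,890 L = 1677 g.
Product at 72.4% available Cl: 1677 / 0.724 = 2317 g.

2.32 kg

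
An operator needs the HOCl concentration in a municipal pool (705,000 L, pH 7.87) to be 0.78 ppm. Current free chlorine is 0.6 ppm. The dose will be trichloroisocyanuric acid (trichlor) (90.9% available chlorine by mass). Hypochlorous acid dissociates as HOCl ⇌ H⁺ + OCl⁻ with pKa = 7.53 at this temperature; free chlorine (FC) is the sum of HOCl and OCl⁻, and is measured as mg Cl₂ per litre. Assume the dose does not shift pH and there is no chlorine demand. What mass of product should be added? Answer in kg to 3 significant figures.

[OCl⁻]/[HOCl] = 10^(pH − pKa) = 10^(7.87 − 7.53) = 2.188; fraction as HOCl = 1/(1 + 2.188) = 0.3137.
Free chlorine required for 0.78 ppm HOCl: 0.78 / 0.3137 = 2.486 ppm.
FC to add: 2.486 − 0.6 = 1.886 mg/L as Cl₂.
Cl₂ equivalent: 1.886 mg/L × 705,000 L = 1330 g.
Product at 90.9% available Cl: 1330 / 0.909 = 1463 g.

1.46 kg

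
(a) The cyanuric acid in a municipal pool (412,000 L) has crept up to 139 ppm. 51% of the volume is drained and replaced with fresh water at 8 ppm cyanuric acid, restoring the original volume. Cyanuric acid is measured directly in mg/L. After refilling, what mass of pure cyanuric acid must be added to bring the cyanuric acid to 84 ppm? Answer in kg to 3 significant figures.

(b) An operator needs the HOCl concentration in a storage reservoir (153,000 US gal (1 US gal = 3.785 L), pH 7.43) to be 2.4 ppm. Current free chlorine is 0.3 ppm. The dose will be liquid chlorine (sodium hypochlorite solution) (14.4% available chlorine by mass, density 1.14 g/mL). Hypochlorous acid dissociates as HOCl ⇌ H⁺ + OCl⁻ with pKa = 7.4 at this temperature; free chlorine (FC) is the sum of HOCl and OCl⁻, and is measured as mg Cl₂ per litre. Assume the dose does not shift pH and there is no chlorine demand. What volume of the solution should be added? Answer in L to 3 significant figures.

(a) 4.87 kg; (b) 16.5 L

(a) After draining 51% and refilling: 139 × 0.49 + 8 × 0.51 = 72.19 ppm.
(a) Deficit to target: 84 − 72.19 = 11.81 mg/L.
(a) Mass: 11.81 mg/L × 412,000 L = 4866 g cyanuric acid.

(b) Volume: 153,000 US gal × 3.785 L/gal = 579,105 L.
(b) [OCl⁻]/[HOCl] = 10^(pH − pKa) = 10^(7.43 − 7.4) = 1.072; fraction as HOCl = 1/(1 + 1.072) = 0.4827.
(b) Free chlorine required for 2.4 ppm HOCl: 2.4 / 0.4827 = 4.972 ppm.
(b) FC to add: 4.972 − 0.3 = 4.672 mg/L as Cl₂.
(b) Cl₂ equivalent: 4.672 mg/L × 579,105 L = 2705 g.
(b) Product at 14.4% available Cl: 2705 / 0.144 = 18,790 g.
(b) Volume: 18,790 g ÷ 1.14 g/mL = 16,480 mL.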